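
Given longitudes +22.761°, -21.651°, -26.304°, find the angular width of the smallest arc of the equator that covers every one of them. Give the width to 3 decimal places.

49.065°

Sort the longitudes: -26.304°, -21.651°, +22.761°.
Eastward gaps between consecutive values (wrapping around): 4.653°, 44.412°, 310.935°.
Largest gap = 310.935° ⇒ minimal covering band is its complement: 360° − 310.935° = 49.065°.
Band runs from -26.304° eastward to +22.761°.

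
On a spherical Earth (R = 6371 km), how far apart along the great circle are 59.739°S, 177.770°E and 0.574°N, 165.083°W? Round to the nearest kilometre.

Δλ = -165.083 − 177.770 = -342.853°; wrapped into (−180°, 180°]: 17.147°.
Δφ = 0.574 − -59.739 = 60.313°.
a = sin²(Δφ/2) + cos φ₁ · cos φ₂ · sin²(Δλ/2) = 0.263568.
c = 2·atan2(√a, √(1−a)) = 1.07826 rad → d = 6371·c ≈ 6869.59 km.

6870 km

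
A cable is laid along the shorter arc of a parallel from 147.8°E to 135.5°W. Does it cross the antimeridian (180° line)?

Naïve |-135.5 − 147.8| = 283.3° > 180°, so the shorter arc goes the other way round — across 180°.
Signed shortest Δλ = ((-135.5 − 147.8 + 180) mod 360) − 180 = 76.7°.
Going east by 76.7° from +147.8° passes through 180° before reaching -135.5°.

Yes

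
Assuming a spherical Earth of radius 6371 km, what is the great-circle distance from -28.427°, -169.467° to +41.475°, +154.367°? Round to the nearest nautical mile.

4652 nmi

Δλ = 154.367 − -169.467 = 323.834°; wrapped into (−180°, 180°]: -36.166°.
Δφ = 41.475 − -28.427 = 69.902°.
a = sin²(Δφ/2) + cos φ₁ · cos φ₂ · sin²(Δλ/2) = 0.391668.
c = 2·atan2(√a, √(1−a)) = 1.35240 rad → d = 6371·c ≈ 8616.15 km ≈ 4652.35 nmi.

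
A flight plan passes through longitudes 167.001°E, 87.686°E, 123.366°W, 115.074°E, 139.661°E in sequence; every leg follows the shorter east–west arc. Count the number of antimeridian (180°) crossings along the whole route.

Leg 1: +167.001° → +87.686°, shortest Δλ = -79.315° (west) — does not cross 180°.
Leg 2: +87.686° → -123.366°, shortest Δλ = 148.948° (east) — crosses 180°.
Leg 3: -123.366° → +115.074°, shortest Δλ = -121.56° (west) — crosses 180°.
Leg 4: +115.074° → +139.661°, shortest Δλ = 24.587° (east) — does not cross 180°.
Total crossings: 2.

2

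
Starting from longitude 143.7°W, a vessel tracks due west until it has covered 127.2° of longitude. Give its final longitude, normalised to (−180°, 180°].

Start at -143.7°; shift −127.2° → -270.9°.
-270.9° lies outside (−180°, 180°]; add 360° → +89.1°.

89.1°E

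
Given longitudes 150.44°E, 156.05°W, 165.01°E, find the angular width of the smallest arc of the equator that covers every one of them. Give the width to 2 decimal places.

53.51°

Sort the longitudes: -156.05°, +150.44°, +165.01°.
Eastward gaps between consecutive values (wrapping around): 306.49°, 14.57°, 38.94°.
Largest gap = 306.49° ⇒ minimal covering band is its complement: 360° − 306.49° = 53.51°.
Band runs from +150.44° eastward to -156.05°, crossing the antimeridian.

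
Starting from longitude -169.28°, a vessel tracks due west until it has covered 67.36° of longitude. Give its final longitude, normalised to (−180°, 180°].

+123.36°

Start at -169.28°; shift −67.36° → -236.64°.
-236.64° lies outside (−180°, 180°]; add 360° → +123.36°.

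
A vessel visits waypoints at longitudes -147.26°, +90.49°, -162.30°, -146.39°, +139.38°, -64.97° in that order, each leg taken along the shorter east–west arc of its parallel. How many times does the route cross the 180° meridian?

4

Leg 1: -147.26° → +90.49°, shortest Δλ = -122.25° (west) — crosses 180°.
Leg 2: +90.49° → -162.30°, shortest Δλ = 107.21° (east) — crosses 180°.
Leg 3: -162.30° → -146.39°, shortest Δλ = 15.91° (east) — does not cross 180°.
Leg 4: -146.39° → +139.38°, shortest Δλ = -74.23° (west) — crosses 180°.
Leg 5: +139.38° → -64.97°, shortest Δλ = 155.65° (east) — crosses 180°.
Total crossings: 4.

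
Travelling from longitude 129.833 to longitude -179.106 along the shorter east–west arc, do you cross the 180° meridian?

Naïve |-179.106 − 129.833| = 308.939° > 180°, so the shorter arc goes the other way round — across 180°.
Signed shortest Δλ = ((-179.106 − 129.833 + 180) mod 360) − 180 = 51.061°.
Going east by 51.061° from +129.833° passes through 180° before reaching -179.106°.

Yes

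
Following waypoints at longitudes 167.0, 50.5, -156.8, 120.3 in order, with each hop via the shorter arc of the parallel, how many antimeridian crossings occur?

2

Leg 1: +167.0° → +50.5°, shortest Δλ = -116.5° (west) — does not cross 180°.
Leg 2: +50.5° → -156.8°, shortest Δλ = 152.7° (east) — crosses 180°.
Leg 3: -156.8° → +120.3°, shortest Δλ = -82.9° (west) — crosses 180°.
Total crossings: 2.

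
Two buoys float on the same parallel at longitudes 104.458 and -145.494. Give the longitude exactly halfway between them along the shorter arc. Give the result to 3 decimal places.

+159.482°

Signed shortest Δλ from +104.458° to -145.494° is +110.048°.
Midpoint longitude = +104.458° + (+110.048°)/2 = +104.458° + 55.024° = +159.482°.
(The naïve average (+104.458 + -145.494)/2 = -20.518° is on the wrong side of the globe.)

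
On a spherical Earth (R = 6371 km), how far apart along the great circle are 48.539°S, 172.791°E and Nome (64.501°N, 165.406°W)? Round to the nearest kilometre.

Δλ = -165.406 − 172.791 = -338.197°; wrapped into (−180°, 180°]: 21.803°.
Δφ = 64.501 − -48.539 = 113.040°.
a = sin²(Δφ/2) + cos φ₁ · cos φ₂ · sin²(Δλ/2) = 0.705882.
c = 2·atan2(√a, √(1−a)) = 1.99518 rad → d = 6371·c ≈ 12711.32 km.

12711 km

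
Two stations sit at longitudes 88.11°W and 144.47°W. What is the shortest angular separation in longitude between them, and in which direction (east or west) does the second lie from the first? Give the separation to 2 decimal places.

56.36° west

Raw difference: -144.47 − -88.11 = -56.36°.
Normalise into (−180°, 180°]: -56.36° stays -56.36°.
Negative ⇒ the second point lies to the west; separation 56.36°.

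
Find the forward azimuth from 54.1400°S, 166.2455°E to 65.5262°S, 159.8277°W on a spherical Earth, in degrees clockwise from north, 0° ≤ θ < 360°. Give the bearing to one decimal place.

Δλ = -159.8277 − 166.2455 = -326.0732°; wrapped into (−180°, 180°]: 33.9268°.
θ = atan2( sin Δλ · cos φ₂ , cos φ₁ · sin φ₂ − sin φ₁ · cos φ₂ · cos Δλ )
  = atan2(0.23122, -0.25458) = 137.753° → normalised to [0°, 360°): 137.753°.

137.8°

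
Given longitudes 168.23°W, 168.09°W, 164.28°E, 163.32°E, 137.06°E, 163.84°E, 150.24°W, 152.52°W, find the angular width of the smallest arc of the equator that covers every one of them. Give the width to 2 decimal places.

72.70°

Sort the longitudes: -168.23°, -168.09°, -152.52°, -150.24°, +137.06°, +163.32°, +163.84°, +164.28°.
Eastward gaps between consecutive values (wrapping around): 0.14°, 15.57°, 2.28°, 287.30°, 26.26°, 0.52°, 0.44°, 27.49°.
Largest gap = 287.30° ⇒ minimal covering band is its complement: 360° − 287.30° = 72.70°.
Band runs from +137.06° eastward to -150.24°, crossing the antimeridian.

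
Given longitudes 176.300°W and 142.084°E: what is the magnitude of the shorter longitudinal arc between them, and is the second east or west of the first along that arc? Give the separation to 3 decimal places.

41.616° west

Raw difference: 142.084 − -176.300 = 318.384°.
Normalise into (−180°, 180°]: 318.384° − 360° = -41.616°.
Negative ⇒ the second point lies to the west; separation 41.616°.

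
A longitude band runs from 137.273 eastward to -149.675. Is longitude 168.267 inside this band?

Yes

Band width going east from +137.273° to -149.675°: ((-149.675 − 137.273) mod 360) = 73.052°.
Offset of +168.267° east of the west edge: ((168.267 − 137.273) mod 360) = 30.994°.
30.994° ≤ 73.052° ⇒ inside.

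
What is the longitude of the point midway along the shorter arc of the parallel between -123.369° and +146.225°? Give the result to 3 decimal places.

Signed shortest Δλ from -123.369° to +146.225° is -90.406°.
Midpoint longitude = -123.369° + (-90.406°)/2 = -123.369° − 45.203° = -168.572°.
(The naïve average (-123.369 + +146.225)/2 = 11.428° is on the wrong side of the globe.)

-168.572°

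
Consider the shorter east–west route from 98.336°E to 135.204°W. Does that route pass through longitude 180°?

Yes

Naïve |-135.204 − 98.336| = 233.54° > 180°, so the shorter arc goes the other way round — across 180°.
Signed shortest Δλ = ((-135.204 − 98.336 + 180) mod 360) − 180 = 126.46°.
Going east by 126.46° from +98.336° passes through 180° before reaching -135.204°.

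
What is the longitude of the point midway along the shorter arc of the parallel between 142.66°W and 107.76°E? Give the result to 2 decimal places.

Signed shortest Δλ from -142.66° to +107.76° is -109.58°.
Midpoint longitude = -142.66° + (-109.58°)/2 = -142.66° − 54.79° = -197.45°.
Normalise into (−180°, 180°]: +162.55°.
(The naïve average (-142.66 + +107.76)/2 = -17.45° is on the wrong side of the globe.)

162.55°E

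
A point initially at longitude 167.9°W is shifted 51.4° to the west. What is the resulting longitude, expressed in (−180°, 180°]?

140.7°E

Start at -167.9°; shift −51.4° → -219.3°.
-219.3° lies outside (−180°, 180°]; add 360° → +140.7°.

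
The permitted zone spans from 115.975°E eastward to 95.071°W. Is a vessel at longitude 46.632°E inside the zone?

Band width going east from +115.975° to -95.071°: ((-95.071 − 115.975) mod 360) = 148.954°.
Offset of +46.632° east of the west edge: ((46.632 − 115.975) mod 360) = 290.657°.
290.657° > 148.954° ⇒ outside.

No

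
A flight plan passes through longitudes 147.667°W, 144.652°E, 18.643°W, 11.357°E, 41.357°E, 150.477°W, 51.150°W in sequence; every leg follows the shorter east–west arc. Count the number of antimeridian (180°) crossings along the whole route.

Leg 1: -147.667° → +144.652°, shortest Δλ = -67.681° (west) — crosses 180°.
Leg 2: +144.652° → -18.643°, shortest Δλ = -163.295° (west) — does not cross 180°.
Leg 3: -18.643° → +11.357°, shortest Δλ = 30.0° (east) — does not cross 180°.
Leg 4: +11.357° → +41.357°, shortest Δλ = 30.0° (east) — does not cross 180°.
Leg 5: +41.357° → -150.477°, shortest Δλ = 168.166° (east) — crosses 180°.
Leg 6: -150.477° → -51.150°, shortest Δλ = 99.327° (east) — does not cross 180°.
Total crossings: 2.

2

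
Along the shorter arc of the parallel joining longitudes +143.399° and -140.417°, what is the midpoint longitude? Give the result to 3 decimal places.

Signed shortest Δλ from +143.399° to -140.417° is +76.184°.
Midpoint longitude = +143.399° + (+76.184°)/2 = +143.399° + 38.092° = +181.491°.
Normalise into (−180°, 180°]: -178.509°.
(The naïve average (+143.399 + -140.417)/2 = 1.491° is on the wrong side of the globe.)

-178.509°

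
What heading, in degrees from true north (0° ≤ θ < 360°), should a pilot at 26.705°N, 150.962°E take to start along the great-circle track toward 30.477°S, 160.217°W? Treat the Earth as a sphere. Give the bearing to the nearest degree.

Δλ = -160.217 − 150.962 = -311.179°; wrapped into (−180°, 180°]: 48.821°.
θ = atan2( sin Δλ · cos φ₂ , cos φ₁ · sin φ₂ − sin φ₁ · cos φ₂ · cos Δλ )
  = atan2(0.64866, -0.70810) = 137.508° → normalised to [0°, 360°): 137.508°.

138°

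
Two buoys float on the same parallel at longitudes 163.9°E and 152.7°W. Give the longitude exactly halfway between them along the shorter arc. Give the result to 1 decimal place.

174.4°W

Signed shortest Δλ from +163.9° to -152.7° is +43.4°.
Midpoint longitude = +163.9° + (+43.4°)/2 = +163.9° + 21.7° = +185.6°.
Normalise into (−180°, 180°]: -174.4°.
(The naïve average (+163.9 + -152.7)/2 = 5.6° is on the wrong side of the globe.)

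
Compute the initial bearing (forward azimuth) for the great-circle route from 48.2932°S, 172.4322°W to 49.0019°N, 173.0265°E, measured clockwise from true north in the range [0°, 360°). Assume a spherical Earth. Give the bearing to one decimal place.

350.4°

Δλ = 173.0265 − -172.4322 = 345.4587°; wrapped into (−180°, 180°]: -14.5413°.
θ = atan2( sin Δλ · cos φ₂ , cos φ₁ · sin φ₂ − sin φ₁ · cos φ₂ · cos Δλ )
  = atan2(-0.16472, 0.97622) = -9.577° → normalised to [0°, 360°): 350.423°.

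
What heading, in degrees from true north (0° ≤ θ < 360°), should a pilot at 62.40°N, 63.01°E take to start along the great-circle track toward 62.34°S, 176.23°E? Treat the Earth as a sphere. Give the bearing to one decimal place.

Δλ = 176.23 − 63.01 = 113.22°.
θ = atan2( sin Δλ · cos φ₂ , cos φ₁ · sin φ₂ − sin φ₁ · cos φ₂ · cos Δλ )
  = atan2(0.42662, -0.24815) = 120.185° → normalised to [0°, 360°): 120.185°.

120.2°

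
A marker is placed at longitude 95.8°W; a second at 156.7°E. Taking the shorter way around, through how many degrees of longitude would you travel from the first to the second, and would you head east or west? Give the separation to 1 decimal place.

Raw difference: 156.7 − -95.8 = 252.5°.
Normalise into (−180°, 180°]: 252.5° − 360° = -107.5°.
Negative ⇒ the second point lies to the west; separation 107.5°.

107.5° west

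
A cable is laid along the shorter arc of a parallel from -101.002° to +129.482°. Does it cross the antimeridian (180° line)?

Naïve |129.482 − -101.002| = 230.484° > 180°, so the shorter arc goes the other way round — across 180°.
Signed shortest Δλ = ((129.482 − -101.002 + 180) mod 360) − 180 = -129.516°.
Going west by 129.516° from -101.002° passes through 180° before reaching +129.482°.

Yes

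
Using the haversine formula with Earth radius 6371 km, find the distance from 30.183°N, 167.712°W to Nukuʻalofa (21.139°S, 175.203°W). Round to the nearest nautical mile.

Δλ = -175.203 − -167.712 = -7.491°.
Δφ = -21.139 − 30.183 = -51.322°.
a = sin²(Δφ/2) + cos φ₁ · cos φ₂ · sin²(Δλ/2) = 0.190969.
c = 2·atan2(√a, √(1−a)) = 0.90452 rad → d = 6371·c ≈ 5762.71 km ≈ 3111.61 nmi.

3112 nmi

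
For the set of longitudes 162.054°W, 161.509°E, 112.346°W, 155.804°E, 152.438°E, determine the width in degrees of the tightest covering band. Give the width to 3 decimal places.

Sort the longitudes: -162.054°, -112.346°, +152.438°, +155.804°, +161.509°.
Eastward gaps between consecutive values (wrapping around): 49.708°, 264.784°, 3.366°, 5.705°, 36.437°.
Largest gap = 264.784° ⇒ minimal covering band is its complement: 360° − 264.784° = 95.216°.
Band runs from +152.438° eastward to -112.346°, crossing the antimeridian.

95.216°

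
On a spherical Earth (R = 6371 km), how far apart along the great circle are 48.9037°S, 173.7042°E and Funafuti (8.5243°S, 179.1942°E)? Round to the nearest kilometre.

Δλ = 179.1942 − 173.7042 = 5.4900°.
Δφ = -8.5243 − -48.9037 = 40.3794°.
a = sin²(Δφ/2) + cos φ₁ · cos φ₂ · sin²(Δλ/2) = 0.120605.
c = 2·atan2(√a, √(1−a)) = 0.70934 rad → d = 6371·c ≈ 4519.23 km.

4519 km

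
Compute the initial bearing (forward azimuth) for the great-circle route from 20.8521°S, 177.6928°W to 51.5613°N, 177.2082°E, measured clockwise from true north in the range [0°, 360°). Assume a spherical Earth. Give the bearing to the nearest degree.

Δλ = 177.2082 − -177.6928 = 354.9010°; wrapped into (−180°, 180°]: -5.0990°.
θ = atan2( sin Δλ · cos φ₂ , cos φ₁ · sin φ₂ − sin φ₁ · cos φ₂ · cos Δλ )
  = atan2(-0.05525, 0.95239) = -3.320° → normalised to [0°, 360°): 356.680°.

357°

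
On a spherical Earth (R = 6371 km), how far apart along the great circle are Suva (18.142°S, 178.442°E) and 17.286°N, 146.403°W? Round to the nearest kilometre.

5505 km

Δλ = -146.403 − 178.442 = -324.845°; wrapped into (−180°, 180°]: 35.155°.
Δφ = 17.286 − -18.142 = 35.428°.
a = sin²(Δφ/2) + cos φ₁ · cos φ₂ · sin²(Δλ/2) = 0.175331.
c = 2·atan2(√a, √(1−a)) = 0.86408 rad → d = 6371·c ≈ 5505.07 km.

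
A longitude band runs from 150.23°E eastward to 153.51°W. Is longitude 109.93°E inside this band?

Band width going east from +150.23° to -153.51°: ((-153.51 − 150.23) mod 360) = 56.26°.
Offset of +109.93° east of the west edge: ((109.93 − 150.23) mod 360) = 319.70°.
319.70° > 56.26° ⇒ outside.

No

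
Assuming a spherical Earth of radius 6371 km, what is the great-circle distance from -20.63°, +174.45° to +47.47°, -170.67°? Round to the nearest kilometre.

Δλ = -170.67 − 174.45 = -345.12°; wrapped into (−180°, 180°]: 14.88°.
Δφ = 47.47 − -20.63 = 68.10°.
a = sin²(Δφ/2) + cos φ₁ · cos φ₂ · sin²(Δλ/2) = 0.324113.
c = 2·atan2(√a, √(1−a)) = 1.21133 rad → d = 6371·c ≈ 7717.39 km.

7717 km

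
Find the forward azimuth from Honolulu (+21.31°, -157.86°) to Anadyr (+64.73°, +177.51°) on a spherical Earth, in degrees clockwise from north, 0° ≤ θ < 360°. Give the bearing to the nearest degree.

Δλ = 177.51 − -157.86 = 335.37°; wrapped into (−180°, 180°]: -24.63°.
θ = atan2( sin Δλ · cos φ₂ , cos φ₁ · sin φ₂ − sin φ₁ · cos φ₂ · cos Δλ )
  = atan2(-0.17791, 0.70146) = -14.232° → normalised to [0°, 360°): 345.768°.

346°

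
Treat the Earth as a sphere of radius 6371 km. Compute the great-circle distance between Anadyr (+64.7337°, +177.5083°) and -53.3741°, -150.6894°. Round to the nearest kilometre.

13412 km

Δλ = -150.6894 − 177.5083 = -328.1977°; wrapped into (−180°, 180°]: 31.8023°.
Δφ = -53.3741 − 64.7337 = -118.1078°.
a = sin²(Δφ/2) + cos φ₁ · cos φ₂ · sin²(Δλ/2) = 0.754680.
c = 2·atan2(√a, √(1−a)) = 2.10524 rad → d = 6371·c ≈ 13412.47 km.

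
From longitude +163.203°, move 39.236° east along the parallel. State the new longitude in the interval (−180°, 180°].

-157.561°

Start at +163.203°; shift +39.236° → +202.439°.
+202.439° lies outside (−180°, 180°]; subtract 360° → -157.561°.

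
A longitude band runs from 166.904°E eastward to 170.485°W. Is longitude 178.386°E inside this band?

Band width going east from +166.904° to -170.485°: ((-170.485 − 166.904) mod 360) = 22.611°.
Offset of +178.386° east of the west edge: ((178.386 − 166.904) mod 360) = 11.482°.
11.482° ≤ 22.611° ⇒ inside.

Yes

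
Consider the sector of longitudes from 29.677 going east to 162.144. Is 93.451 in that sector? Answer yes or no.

Band width going east from +29.677° to +162.144°: ((162.144 − 29.677) mod 360) = 132.467°.
Offset of +93.451° east of the west edge: ((93.451 − 29.677) mod 360) = 63.774°.
63.774° ≤ 132.467° ⇒ inside.

Yes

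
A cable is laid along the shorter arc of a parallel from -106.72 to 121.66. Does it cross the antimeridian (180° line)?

Naïve |121.66 − -106.72| = 228.38° > 180°, so the shorter arc goes the other way round — across 180°.
Signed shortest Δλ = ((121.66 − -106.72 + 180) mod 360) − 180 = -131.62°.
Going west by 131.62° from -106.72° passes through 180° before reaching +121.66°.

Yes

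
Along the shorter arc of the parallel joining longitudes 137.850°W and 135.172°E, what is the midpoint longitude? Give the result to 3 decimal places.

Signed shortest Δλ from -137.850° to +135.172° is -86.978°.
Midpoint longitude = -137.850° + (-86.978°)/2 = -137.850° − 43.489° = -181.339°.
Normalise into (−180°, 180°]: +178.661°.
(The naïve average (-137.850 + +135.172)/2 = -1.339° is on the wrong side of the globe.)

178.661°E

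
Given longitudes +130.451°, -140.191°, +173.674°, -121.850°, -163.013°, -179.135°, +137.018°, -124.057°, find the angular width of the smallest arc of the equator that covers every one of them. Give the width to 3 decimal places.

Sort the longitudes: -179.135°, -163.013°, -140.191°, -124.057°, -121.850°, +130.451°, +137.018°, +173.674°.
Eastward gaps between consecutive values (wrapping around): 16.122°, 22.822°, 16.134°, 2.207°, 252.301°, 6.567°, 36.656°, 7.191°.
Largest gap = 252.301° ⇒ minimal covering band is its complement: 360° − 252.301° = 107.699°.
Band runs from +130.451° eastward to -121.850°, crossing the antimeridian.

107.699°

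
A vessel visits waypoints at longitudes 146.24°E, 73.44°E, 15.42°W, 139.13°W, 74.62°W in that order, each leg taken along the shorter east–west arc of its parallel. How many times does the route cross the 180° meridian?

0

Leg 1: +146.24° → +73.44°, shortest Δλ = -72.8° (west) — does not cross 180°.
Leg 2: +73.44° → -15.42°, shortest Δλ = -88.86° (west) — does not cross 180°.
Leg 3: -15.42° → -139.13°, shortest Δλ = -123.71° (west) — does not cross 180°.
Leg 4: -139.13° → -74.62°, shortest Δλ = 64.51° (east) — does not cross 180°.
Total crossings: 0.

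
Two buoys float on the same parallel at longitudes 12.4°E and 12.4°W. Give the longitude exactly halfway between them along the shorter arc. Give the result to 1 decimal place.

Signed shortest Δλ from +12.4° to -12.4° is -24.8°.
Midpoint longitude = +12.4° + (-24.8°)/2 = +12.4° − 12.4° = +0.0°.

0.0°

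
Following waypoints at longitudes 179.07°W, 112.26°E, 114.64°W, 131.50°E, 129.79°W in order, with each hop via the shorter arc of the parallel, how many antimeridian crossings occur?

Leg 1: -179.07° → +112.26°, shortest Δλ = -68.67° (west) — crosses 180°.
Leg 2: +112.26° → -114.64°, shortest Δλ = 133.1° (east) — crosses 180°.
Leg 3: -114.64° → +131.50°, shortest Δλ = -113.86° (west) — crosses 180°.
Leg 4: +131.50° → -129.79°, shortest Δλ = 98.71° (east) — crosses 180°.
Total crossings: 4.

4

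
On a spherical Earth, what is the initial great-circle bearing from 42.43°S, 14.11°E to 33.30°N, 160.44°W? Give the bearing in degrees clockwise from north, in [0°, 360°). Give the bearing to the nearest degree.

207°

Δλ = -160.44 − 14.11 = -174.55°.
θ = atan2( sin Δλ · cos φ₂ , cos φ₁ · sin φ₂ − sin φ₁ · cos φ₂ · cos Δλ )
  = atan2(-0.07938, -0.15613) = -153.049° → normalised to [0°, 360°): 206.951°.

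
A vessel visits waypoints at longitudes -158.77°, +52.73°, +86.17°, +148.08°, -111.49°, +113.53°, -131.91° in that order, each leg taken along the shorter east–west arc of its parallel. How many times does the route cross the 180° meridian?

Leg 1: -158.77° → +52.73°, shortest Δλ = -148.5° (west) — crosses 180°.
Leg 2: +52.73° → +86.17°, shortest Δλ = 33.44° (east) — does not cross 180°.
Leg 3: +86.17° → +148.08°, shortest Δλ = 61.91° (east) — does not cross 180°.
Leg 4: +148.08° → -111.49°, shortest Δλ = 100.43° (east) — crosses 180°.
Leg 5: -111.49° → +113.53°, shortest Δλ = -134.98° (west) — crosses 180°.
Leg 6: +113.53° → -131.91°, shortest Δλ = 114.56° (east) — crosses 180°.
Total crossings: 4.

4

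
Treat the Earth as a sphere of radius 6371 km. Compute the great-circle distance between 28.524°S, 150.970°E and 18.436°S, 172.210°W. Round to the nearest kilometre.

3902 km

Δλ = -172.210 − 150.970 = -323.180°; wrapped into (−180°, 180°]: 36.820°.
Δφ = -18.436 − -28.524 = 10.088°.
a = sin²(Δφ/2) + cos φ₁ · cos φ₂ · sin²(Δλ/2) = 0.090865.
c = 2·atan2(√a, √(1−a)) = 0.61240 rad → d = 6371·c ≈ 3901.61 km.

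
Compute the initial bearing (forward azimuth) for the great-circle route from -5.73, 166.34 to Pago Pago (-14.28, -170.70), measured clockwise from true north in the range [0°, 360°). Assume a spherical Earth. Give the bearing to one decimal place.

112.5°

Δλ = -170.70 − 166.34 = -337.04°; wrapped into (−180°, 180°]: 22.96°.
θ = atan2( sin Δλ · cos φ₂ , cos φ₁ · sin φ₂ − sin φ₁ · cos φ₂ · cos Δλ )
  = atan2(0.37804, -0.15634) = 112.468° → normalised to [0°, 360°): 112.468°.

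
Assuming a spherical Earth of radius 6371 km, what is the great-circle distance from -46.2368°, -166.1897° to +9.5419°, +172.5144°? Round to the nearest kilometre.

6555 km

Δλ = 172.5144 − -166.1897 = 338.7041°; wrapped into (−180°, 180°]: -21.2959°.
Δφ = 9.5419 − -46.2368 = 55.7787°.
a = sin²(Δφ/2) + cos φ₁ · cos φ₂ · sin²(Δλ/2) = 0.242093.
c = 2·atan2(√a, √(1−a)) = 1.02884 rad → d = 6371·c ≈ 6554.73 km.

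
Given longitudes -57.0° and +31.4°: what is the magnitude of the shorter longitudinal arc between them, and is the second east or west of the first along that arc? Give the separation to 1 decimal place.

88.4° east

Raw difference: 31.4 − -57.0 = 88.4°.
Normalise into (−180°, 180°]: 88.4° stays 88.4°.
Positive ⇒ the second point lies to the east; separation 88.4°.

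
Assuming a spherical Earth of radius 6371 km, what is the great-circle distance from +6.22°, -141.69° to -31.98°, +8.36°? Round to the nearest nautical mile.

Δλ = 8.36 − -141.69 = 150.05°.
Δφ = -31.98 − 6.22 = -38.20°.
a = sin²(Δφ/2) + cos φ₁ · cos φ₂ · sin²(Δλ/2) = 0.894009.
c = 2·atan2(√a, √(1−a)) = 2.47838 rad → d = 6371·c ≈ 15789.75 km ≈ 8525.78 nmi.

8526 nmi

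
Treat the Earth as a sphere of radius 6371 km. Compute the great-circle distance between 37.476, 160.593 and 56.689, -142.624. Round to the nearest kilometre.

Δλ = -142.624 − 160.593 = -303.217°; wrapped into (−180°, 180°]: 56.783°.
Δφ = 56.689 − 37.476 = 19.213°.
a = sin²(Δφ/2) + cos φ₁ · cos φ₂ · sin²(Δλ/2) = 0.126389.
c = 2·atan2(√a, √(1−a)) = 0.72692 rad → d = 6371·c ≈ 4631.24 km.

4631 km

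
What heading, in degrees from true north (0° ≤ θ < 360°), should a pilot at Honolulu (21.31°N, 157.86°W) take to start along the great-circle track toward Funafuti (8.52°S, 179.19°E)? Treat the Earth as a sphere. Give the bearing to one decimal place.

219.4°

Δλ = 179.19 − -157.86 = 337.05°; wrapped into (−180°, 180°]: -22.95°.
θ = atan2( sin Δλ · cos φ₂ , cos φ₁ · sin φ₂ − sin φ₁ · cos φ₂ · cos Δλ )
  = atan2(-0.38562, -0.46898) = -140.571° → normalised to [0°, 360°): 219.429°.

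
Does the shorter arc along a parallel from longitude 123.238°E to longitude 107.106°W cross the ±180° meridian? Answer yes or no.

Naïve |-107.106 − 123.238| = 230.344° > 180°, so the shorter arc goes the other way round — across 180°.
Signed shortest Δλ = ((-107.106 − 123.238 + 180) mod 360) − 180 = 129.656°.
Going east by 129.656° from +123.238° passes through 180° before reaching -107.106°.

Yes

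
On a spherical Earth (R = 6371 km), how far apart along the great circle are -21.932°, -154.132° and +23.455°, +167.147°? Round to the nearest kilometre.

Δλ = 167.147 − -154.132 = 321.279°; wrapped into (−180°, 180°]: -38.721°.
Δφ = 23.455 − -21.932 = 45.387°.
a = sin²(Δφ/2) + cos φ₁ · cos φ₂ · sin²(Δλ/2) = 0.242365.
c = 2·atan2(√a, √(1−a)) = 1.02947 rad → d = 6371·c ≈ 6558.78 km.

6559 km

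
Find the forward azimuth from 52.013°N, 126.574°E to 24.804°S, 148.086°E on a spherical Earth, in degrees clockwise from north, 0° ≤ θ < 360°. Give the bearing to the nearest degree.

Δλ = 148.086 − 126.574 = 21.512°.
θ = atan2( sin Δλ · cos φ₂ , cos φ₁ · sin φ₂ − sin φ₁ · cos φ₂ · cos Δλ )
  = atan2(0.33287, -0.92381) = 160.185° → normalised to [0°, 360°): 160.185°.

160°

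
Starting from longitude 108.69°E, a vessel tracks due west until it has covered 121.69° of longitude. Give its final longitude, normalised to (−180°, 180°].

13.00°W

Start at +108.69°; shift −121.69° → -13.00°.
-13.00° already lies in (−180°, 180°].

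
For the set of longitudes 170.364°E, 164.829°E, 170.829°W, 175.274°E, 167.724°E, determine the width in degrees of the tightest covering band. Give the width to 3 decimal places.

24.342°

Sort the longitudes: -170.829°, +164.829°, +167.724°, +170.364°, +175.274°.
Eastward gaps between consecutive values (wrapping around): 335.658°, 2.895°, 2.640°, 4.910°, 13.897°.
Largest gap = 335.658° ⇒ minimal covering band is its complement: 360° − 335.658° = 24.342°.
Band runs from +164.829° eastward to -170.829°, crossing the antimeridian.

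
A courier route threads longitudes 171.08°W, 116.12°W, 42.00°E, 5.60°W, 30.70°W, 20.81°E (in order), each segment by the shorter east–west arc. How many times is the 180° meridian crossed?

Leg 1: -171.08° → -116.12°, shortest Δλ = 54.96° (east) — does not cross 180°.
Leg 2: -116.12° → +42.00°, shortest Δλ = 158.12° (east) — does not cross 180°.
Leg 3: +42.00° → -5.60°, shortest Δλ = -47.6° (west) — does not cross 180°.
Leg 4: -5.60° → -30.70°, shortest Δλ = -25.1° (west) — does not cross 180°.
Leg 5: -30.70° → +20.81°, shortest Δλ = 51.51° (east) — does not cross 180°.
Total crossings: 0.

0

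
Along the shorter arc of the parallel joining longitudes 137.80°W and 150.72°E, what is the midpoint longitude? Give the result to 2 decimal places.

Signed shortest Δλ from -137.80° to +150.72° is -71.48°.
Midpoint longitude = -137.80° + (-71.48°)/2 = -137.80° − 35.74° = -173.54°.
(The naïve average (-137.80 + +150.72)/2 = 6.46° is on the wrong side of the globe.)

173.54°W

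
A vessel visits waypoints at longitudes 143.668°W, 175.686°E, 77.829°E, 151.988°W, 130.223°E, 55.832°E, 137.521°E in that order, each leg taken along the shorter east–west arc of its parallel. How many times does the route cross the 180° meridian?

Leg 1: -143.668° → +175.686°, shortest Δλ = -40.646° (west) — crosses 180°.
Leg 2: +175.686° → +77.829°, shortest Δλ = -97.857° (west) — does not cross 180°.
Leg 3: +77.829° → -151.988°, shortest Δλ = 130.183° (east) — crosses 180°.
Leg 4: -151.988° → +130.223°, shortest Δλ = -77.789° (west) — crosses 180°.
Leg 5: +130.223° → +55.832°, shortest Δλ = -74.391° (west) — does not cross 180°.
Leg 6: +55.832° → +137.521°, shortest Δλ = 81.689° (east) — does not cross 180°.
Total crossings: 3.

3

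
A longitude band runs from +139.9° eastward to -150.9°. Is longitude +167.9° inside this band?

Yes

Band width going east from +139.9° to -150.9°: ((-150.9 − 139.9) mod 360) = 69.2°.
Offset of +167.9° east of the west edge: ((167.9 − 139.9) mod 360) = 28.0°.
28.0° ≤ 69.2° ⇒ inside.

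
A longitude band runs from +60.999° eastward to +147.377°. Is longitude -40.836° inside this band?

No

Band width going east from +60.999° to +147.377°: ((147.377 − 60.999) mod 360) = 86.378°.
Offset of -40.836° east of the west edge: ((-40.836 − 60.999) mod 360) = 258.165°.
258.165° > 86.378° ⇒ outside.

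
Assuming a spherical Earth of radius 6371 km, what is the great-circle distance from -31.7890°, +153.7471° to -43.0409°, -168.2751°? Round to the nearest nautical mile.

1914 nmi

Δλ = -168.2751 − 153.7471 = -322.0222°; wrapped into (−180°, 180°]: 37.9778°.
Δφ = -43.0409 − -31.7890 = -11.2519°.
a = sin²(Δφ/2) + cos φ₁ · cos φ₂ · sin²(Δλ/2) = 0.075384.
c = 2·atan2(√a, √(1−a)) = 0.55627 rad → d = 6371·c ≈ 3543.97 km ≈ 1913.59 nmi.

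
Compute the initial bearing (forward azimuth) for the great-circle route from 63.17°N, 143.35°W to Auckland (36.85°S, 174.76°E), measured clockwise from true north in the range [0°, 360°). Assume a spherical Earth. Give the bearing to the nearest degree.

Δλ = 174.76 − -143.35 = 318.11°; wrapped into (−180°, 180°]: -41.89°.
θ = atan2( sin Δλ · cos φ₂ , cos φ₁ · sin φ₂ − sin φ₁ · cos φ₂ · cos Δλ )
  = atan2(-0.53430, -0.80225) = -146.336° → normalised to [0°, 360°): 213.664°.

214°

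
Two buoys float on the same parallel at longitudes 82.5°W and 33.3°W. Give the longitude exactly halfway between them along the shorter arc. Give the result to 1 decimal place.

Signed shortest Δλ from -82.5° to -33.3° is +49.2°.
Midpoint longitude = -82.5° + (+49.2°)/2 = -82.5° + 24.6° = -57.9°.

57.9°W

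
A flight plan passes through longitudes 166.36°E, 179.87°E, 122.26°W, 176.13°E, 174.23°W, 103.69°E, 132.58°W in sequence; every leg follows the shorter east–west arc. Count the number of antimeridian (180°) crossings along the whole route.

5

Leg 1: +166.36° → +179.87°, shortest Δλ = 13.51° (east) — does not cross 180°.
Leg 2: +179.87° → -122.26°, shortest Δλ = 57.87° (east) — crosses 180°.
Leg 3: -122.26° → +176.13°, shortest Δλ = -61.61° (west) — crosses 180°.
Leg 4: +176.13° → -174.23°, shortest Δλ = 9.64° (east) — crosses 180°.
Leg 5: -174.23° → +103.69°, shortest Δλ = -82.08° (west) — crosses 180°.
Leg 6: +103.69° → -132.58°, shortest Δλ = 123.73° (east) — crosses 180°.
Total crossings: 5.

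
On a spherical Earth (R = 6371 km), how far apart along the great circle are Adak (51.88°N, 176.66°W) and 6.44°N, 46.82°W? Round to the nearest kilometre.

11980 km

Δλ = -46.82 − -176.66 = 129.84°.
Δφ = 6.44 − 51.88 = -45.44°.
a = sin²(Δφ/2) + cos φ₁ · cos φ₂ · sin²(Δλ/2) = 0.652371.
c = 2·atan2(√a, √(1−a)) = 1.88046 rad → d = 6371·c ≈ 11980.43 km.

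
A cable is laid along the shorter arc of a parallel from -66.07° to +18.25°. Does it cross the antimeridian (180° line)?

Signed shortest Δλ = ((18.25 − -66.07 + 180) mod 360) − 180 = 84.32°.
Going east by 84.32° from -66.07° reaches +18.25° without touching 180°.

No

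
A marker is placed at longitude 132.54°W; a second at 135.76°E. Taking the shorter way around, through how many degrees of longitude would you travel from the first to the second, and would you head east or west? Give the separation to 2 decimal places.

91.70° west

Raw difference: 135.76 − -132.54 = 268.3°.
Normalise into (−180°, 180°]: 268.3° − 360° = -91.7°.
Negative ⇒ the second point lies to the west; separation 91.70°.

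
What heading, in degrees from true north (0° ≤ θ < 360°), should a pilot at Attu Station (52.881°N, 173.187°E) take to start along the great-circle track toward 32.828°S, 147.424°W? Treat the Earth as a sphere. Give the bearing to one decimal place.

147.7°

Δλ = -147.424 − 173.187 = -320.611°; wrapped into (−180°, 180°]: 39.389°.
θ = atan2( sin Δλ · cos φ₂ , cos φ₁ · sin φ₂ − sin φ₁ · cos φ₂ · cos Δλ )
  = atan2(0.53324, -0.84500) = 147.746° → normalised to [0°, 360°): 147.746°.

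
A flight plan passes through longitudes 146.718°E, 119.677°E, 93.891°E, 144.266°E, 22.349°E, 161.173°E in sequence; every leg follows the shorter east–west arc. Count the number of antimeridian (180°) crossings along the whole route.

0

Leg 1: +146.718° → +119.677°, shortest Δλ = -27.041° (west) — does not cross 180°.
Leg 2: +119.677° → +93.891°, shortest Δλ = -25.786° (west) — does not cross 180°.
Leg 3: +93.891° → +144.266°, shortest Δλ = 50.375° (east) — does not cross 180°.
Leg 4: +144.266° → +22.349°, shortest Δλ = -121.917° (west) — does not cross 180°.
Leg 5: +22.349° → +161.173°, shortest Δλ = 138.824° (east) — does not cross 180°.
Total crossings: 0.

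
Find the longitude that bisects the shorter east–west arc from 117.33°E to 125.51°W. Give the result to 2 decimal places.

Signed shortest Δλ from +117.33° to -125.51° is +117.16°.
Midpoint longitude = +117.33° + (+117.16°)/2 = +117.33° + 58.58° = +175.91°.
(The naïve average (+117.33 + -125.51)/2 = -4.09° is on the wrong side of the globe.)

175.91°E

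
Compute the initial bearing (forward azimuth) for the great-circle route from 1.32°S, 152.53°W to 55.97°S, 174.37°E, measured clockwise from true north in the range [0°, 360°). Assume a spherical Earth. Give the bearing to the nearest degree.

200°

Δλ = 174.37 − -152.53 = 326.90°; wrapped into (−180°, 180°]: -33.10°.
θ = atan2( sin Δλ · cos φ₂ , cos φ₁ · sin φ₂ − sin φ₁ · cos φ₂ · cos Δλ )
  = atan2(-0.30561, -0.81773) = -159.507° → normalised to [0°, 360°): 200.493°.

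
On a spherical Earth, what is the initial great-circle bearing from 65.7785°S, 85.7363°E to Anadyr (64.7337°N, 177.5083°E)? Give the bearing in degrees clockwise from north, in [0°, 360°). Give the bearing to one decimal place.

Δλ = 177.5083 − 85.7363 = 91.7720°.
θ = atan2( sin Δλ · cos φ₂ , cos φ₁ · sin φ₂ − sin φ₁ · cos φ₂ · cos Δλ )
  = atan2(0.42662, 0.35898) = 49.921° → normalised to [0°, 360°): 49.921°.

49.9°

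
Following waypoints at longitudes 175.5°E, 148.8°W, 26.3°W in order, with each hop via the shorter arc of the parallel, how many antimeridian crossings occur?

Leg 1: +175.5° → -148.8°, shortest Δλ = 35.7° (east) — crosses 180°.
Leg 2: -148.8° → -26.3°, shortest Δλ = 122.5° (east) — does not cross 180°.
Total crossings: 1.

1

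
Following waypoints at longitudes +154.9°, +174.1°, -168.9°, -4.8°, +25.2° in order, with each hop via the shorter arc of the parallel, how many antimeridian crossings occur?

1

Leg 1: +154.9° → +174.1°, shortest Δλ = 19.2° (east) — does not cross 180°.
Leg 2: +174.1° → -168.9°, shortest Δλ = 17.0° (east) — crosses 180°.
Leg 3: -168.9° → -4.8°, shortest Δλ = 164.1° (east) — does not cross 180°.
Leg 4: -4.8° → +25.2°, shortest Δλ = 30.0° (east) — does not cross 180°.
Total crossings: 1.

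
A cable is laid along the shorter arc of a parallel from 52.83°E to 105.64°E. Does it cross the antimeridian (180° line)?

Signed shortest Δλ = ((105.64 − 52.83 + 180) mod 360) − 180 = 52.81°.
Going east by 52.81° from +52.83° reaches +105.64° without touching 180°.

No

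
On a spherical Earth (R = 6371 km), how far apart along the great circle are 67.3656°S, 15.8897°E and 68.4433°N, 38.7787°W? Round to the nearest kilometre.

Δλ = -38.7787 − 15.8897 = -54.6684°.
Δφ = 68.4433 − -67.3656 = 135.8089°.
a = sin²(Δφ/2) + cos φ₁ · cos φ₂ · sin²(Δλ/2) = 0.888324.
c = 2·atan2(√a, √(1−a)) = 2.46012 rad → d = 6371·c ≈ 15673.44 km.

15673 km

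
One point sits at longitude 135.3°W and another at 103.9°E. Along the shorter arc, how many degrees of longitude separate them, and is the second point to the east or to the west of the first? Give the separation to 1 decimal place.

Raw difference: 103.9 − -135.3 = 239.2°.
Normalise into (−180°, 180°]: 239.2° − 360° = -120.8°.
Negative ⇒ the second point lies to the west; separation 120.8°.

120.8° west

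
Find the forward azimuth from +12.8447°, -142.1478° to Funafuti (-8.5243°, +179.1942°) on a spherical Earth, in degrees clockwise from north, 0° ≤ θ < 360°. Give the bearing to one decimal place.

242.9°

Δλ = 179.1942 − -142.1478 = 321.3420°; wrapped into (−180°, 180°]: -38.6580°.
θ = atan2( sin Δλ · cos φ₂ , cos φ₁ · sin φ₂ − sin φ₁ · cos φ₂ · cos Δλ )
  = atan2(-0.61777, -0.31620) = -117.105° → normalised to [0°, 360°): 242.895°.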